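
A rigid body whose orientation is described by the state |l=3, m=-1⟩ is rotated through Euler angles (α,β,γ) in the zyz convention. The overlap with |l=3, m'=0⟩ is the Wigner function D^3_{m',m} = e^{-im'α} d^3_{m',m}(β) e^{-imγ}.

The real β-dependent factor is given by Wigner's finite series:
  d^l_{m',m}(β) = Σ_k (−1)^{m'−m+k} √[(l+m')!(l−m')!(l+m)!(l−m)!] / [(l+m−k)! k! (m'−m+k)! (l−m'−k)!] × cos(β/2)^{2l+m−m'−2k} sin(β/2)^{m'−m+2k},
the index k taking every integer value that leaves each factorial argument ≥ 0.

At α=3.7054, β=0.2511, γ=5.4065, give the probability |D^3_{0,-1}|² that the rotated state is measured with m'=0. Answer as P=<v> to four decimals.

D^3_{0,-1}(3.7054,0.2511,5.4065) = e^{-i·0·3.7054}·d^3_{0,-1}(0.2511)·e^{-i·-1·5.4065}. Compute d first:
Half-angle: c=0.992129, s=0.125220. N=√(6·6·2·24)=41.569219
Admissible k: 0..2 (factorial args all ≥0)
  k=0: (−1)^1·41.5692/(12)·0.9921^5·0.1252^1 = -0.416972
  k=1: (−1)^2·41.5692/(4)·0.9921^3·0.1252^3 = +0.019927
  k=2: (−1)^3·41.5692/(12)·0.9921^1·0.1252^5 = -0.000106
d^3_{0,-1}(0.2511) = -0.416972 +0.019927 -0.000106 = -0.397150
|D^3_{0,-1}|² = |d^3_{0,-1}(β)|² = (-0.397150)² = 0.157728 (the z-rotation phases have unit modulus)

P=0.1577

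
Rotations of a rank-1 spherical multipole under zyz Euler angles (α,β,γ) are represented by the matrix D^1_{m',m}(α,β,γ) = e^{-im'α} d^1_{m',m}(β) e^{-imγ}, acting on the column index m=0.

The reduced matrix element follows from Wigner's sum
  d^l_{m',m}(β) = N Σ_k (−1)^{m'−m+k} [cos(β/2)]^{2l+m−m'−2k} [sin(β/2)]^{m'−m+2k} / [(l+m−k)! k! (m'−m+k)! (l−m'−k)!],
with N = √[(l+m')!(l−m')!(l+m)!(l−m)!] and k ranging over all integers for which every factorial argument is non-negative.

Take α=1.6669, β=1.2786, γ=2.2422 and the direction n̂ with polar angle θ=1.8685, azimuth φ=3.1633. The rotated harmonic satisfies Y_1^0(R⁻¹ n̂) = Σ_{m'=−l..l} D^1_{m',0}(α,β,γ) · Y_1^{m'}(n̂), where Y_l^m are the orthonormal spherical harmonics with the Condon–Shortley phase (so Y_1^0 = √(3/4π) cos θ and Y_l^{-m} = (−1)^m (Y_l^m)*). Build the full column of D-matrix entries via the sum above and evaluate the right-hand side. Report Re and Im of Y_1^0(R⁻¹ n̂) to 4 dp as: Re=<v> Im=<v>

Need the full column D^1_{m',0} for m'=−1..1 at α=1.6669, β=1.2786, γ=2.2422.
cos(β/2)=0.802514, sin(β/2)=0.596634
d^1_{-1,0}: single k=1 term ⇒ +0.677135;  D = -0.064975+0.674010i
d^1_{0,0}: k∈[0..1] ⇒ +0.644028 -0.355972 = +0.288056;  D = +0.288056+0.000000i
d^1_{1,0}: single k=0 term ⇒ -0.677135;  D = +0.064975+0.674010i
Y_1^{m'}(θ=1.8685,φ=3.1633) and Σ D·Y over m':
  (-0.0650+0.6740i)·(-0.3302+0.0072i)  (+0.2881+0.0000i)·(-0.1433+0.0000i)  (+0.0650+0.6740i)·(+0.3302+0.0072i)
Y_1^0(R⁻¹ n̂) = -0.008037+0.000000i

Re=-0.0080 Im=0.0000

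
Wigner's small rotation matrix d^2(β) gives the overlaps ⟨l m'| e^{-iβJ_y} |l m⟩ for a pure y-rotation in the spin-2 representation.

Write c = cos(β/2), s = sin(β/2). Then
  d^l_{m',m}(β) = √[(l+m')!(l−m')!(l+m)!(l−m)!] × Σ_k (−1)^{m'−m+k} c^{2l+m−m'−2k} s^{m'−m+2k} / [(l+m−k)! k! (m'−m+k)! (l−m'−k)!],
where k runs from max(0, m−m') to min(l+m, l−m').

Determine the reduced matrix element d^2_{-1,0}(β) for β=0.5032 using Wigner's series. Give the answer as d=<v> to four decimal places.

d=0.5174

d^2_{-1,0}(β=0.5032) via Wigner's sum:
Half-angle: c=0.968515, s=0.248954. N=√(1·6·2·2)=4.898979
k: max(0,(0)−(-1))=1 … min(2+(0),2−(-1))=2
  k=1: (−1)^0·4.8990/(2)·0.9685^3·0.2490^1 = +0.554005
  k=2: (−1)^1·4.8990/(2)·0.9685^1·0.2490^3 = -0.036605
d^2_{-1,0}(0.5032) = +0.554005 -0.036605 = +0.517401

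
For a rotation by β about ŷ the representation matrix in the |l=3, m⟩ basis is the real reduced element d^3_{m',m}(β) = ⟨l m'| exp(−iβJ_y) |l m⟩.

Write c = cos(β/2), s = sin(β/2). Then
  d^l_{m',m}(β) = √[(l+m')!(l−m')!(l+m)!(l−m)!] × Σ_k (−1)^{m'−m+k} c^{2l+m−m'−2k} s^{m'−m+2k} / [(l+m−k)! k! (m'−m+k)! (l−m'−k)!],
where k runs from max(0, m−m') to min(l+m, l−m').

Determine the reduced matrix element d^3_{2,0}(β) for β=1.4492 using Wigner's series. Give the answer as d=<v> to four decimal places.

d^3_{2,0}(β=1.4492) via Wigner's sum:
Half-angle: c=0.748765, s=0.662836. N=√(120·1·6·6)=65.726707
Admissible k: 0..1 (factorial args all ≥0)
  k=0: (−1)^2·65.7267/(12)·0.7488^4·0.6628^2 = +0.756404
  k=1: (−1)^3·65.7267/(12)·0.7488^2·0.6628^4 = -0.592755
d^3_{2,0}(1.4492) = +0.756404 -0.592755 = +0.163649

d=0.1636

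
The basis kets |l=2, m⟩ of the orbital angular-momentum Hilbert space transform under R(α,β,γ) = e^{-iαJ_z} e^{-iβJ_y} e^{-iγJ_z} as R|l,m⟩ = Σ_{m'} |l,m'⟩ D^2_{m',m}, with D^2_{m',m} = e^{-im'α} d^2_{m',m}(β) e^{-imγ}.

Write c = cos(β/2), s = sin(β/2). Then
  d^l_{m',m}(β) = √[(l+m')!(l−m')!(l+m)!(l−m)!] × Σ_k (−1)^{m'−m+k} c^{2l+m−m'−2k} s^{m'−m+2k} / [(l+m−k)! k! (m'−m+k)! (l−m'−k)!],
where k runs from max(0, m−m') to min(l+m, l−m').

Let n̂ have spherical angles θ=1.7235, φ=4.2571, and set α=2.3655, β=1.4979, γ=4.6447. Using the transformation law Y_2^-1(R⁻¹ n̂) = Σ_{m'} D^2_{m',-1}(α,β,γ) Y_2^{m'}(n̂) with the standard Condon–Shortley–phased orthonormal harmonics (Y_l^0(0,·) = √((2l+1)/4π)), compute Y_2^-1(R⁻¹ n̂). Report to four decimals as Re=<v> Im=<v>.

Re=0.2349 Im=0.0162

Need the full column D^2_{m',-1} for m'=−2..2 at α=2.3655, β=1.4979, γ=4.6447.
cos(β/2)=0.732404, sin(β/2)=0.680870
d^2_{-2,-1}: single k=1 term ⇒ +0.534991;  D = -0.534347+0.026246i
d^2_{-1,-1}: k∈[0..1] ⇒ +0.287742 -0.746022 = -0.458280;  D = -0.342409-0.304592i
d^2_{0,-1}: k∈[0..1] ⇒ -0.655228 +0.566264 = -0.088963;  D = +0.006017+0.088760i
d^2_{1,-1}: k∈[0..1] ⇒ +0.746022 -0.214910 = +0.531111;  D = -0.345553+0.403327i
d^2_{2,-1}: single k=0 term ⇒ -0.462353;  D = -0.460632+0.039852i
Y_2^{m'}(θ=1.7235,φ=4.2571) and Σ D·Y over m':
  (-0.5343+0.0262i)·(-0.2314-0.2980i)  (-0.3424-0.3046i)·(+0.0511-0.1043i)  (+0.0060+0.0888i)·(-0.2935+0.0000i)  (-0.3456+0.4033i)·(-0.0511-0.1043i)  (-0.4606+0.0399i)·(-0.2314+0.2980i)
Y_2^-1(R⁻¹ n̂) = +0.234894+0.016233i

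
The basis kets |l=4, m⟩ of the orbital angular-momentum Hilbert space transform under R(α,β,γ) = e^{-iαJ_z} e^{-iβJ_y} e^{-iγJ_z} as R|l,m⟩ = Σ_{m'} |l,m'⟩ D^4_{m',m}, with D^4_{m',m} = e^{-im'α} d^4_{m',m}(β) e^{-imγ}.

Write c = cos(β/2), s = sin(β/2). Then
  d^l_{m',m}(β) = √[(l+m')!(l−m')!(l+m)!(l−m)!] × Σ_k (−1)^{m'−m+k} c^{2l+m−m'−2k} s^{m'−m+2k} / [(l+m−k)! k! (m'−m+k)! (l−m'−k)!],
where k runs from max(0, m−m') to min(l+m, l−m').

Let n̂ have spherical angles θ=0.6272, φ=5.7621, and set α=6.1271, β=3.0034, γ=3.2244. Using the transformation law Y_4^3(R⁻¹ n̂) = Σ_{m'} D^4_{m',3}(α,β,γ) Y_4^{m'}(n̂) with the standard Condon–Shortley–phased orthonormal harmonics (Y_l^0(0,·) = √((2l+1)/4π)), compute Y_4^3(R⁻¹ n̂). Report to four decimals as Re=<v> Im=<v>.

Re=0.2293 Im=0.1858

Need the full column D^4_{m',3} for m'=−4..4 at α=6.1271, β=3.0034, γ=3.2244.
cos(β/2)=0.069041, sin(β/2)=0.997614
d^4_{-4,3}: single k=7 term ⇒ +0.192040;  D = -0.123426+0.147123i
d^4_{-3,3}: k∈[6..7] ⇒ +0.032892 -0.981069 = -0.948177;  D = +0.714918-0.622842i
d^4_{-2,3}: k∈[5..6] ⇒ +0.003650 -0.254045 = -0.250395;  D = +0.212069-0.133132i
d^4_{-1,3}: k∈[4..5] ⇒ +0.000298 -0.037296 = -0.036998;  D = +0.034012-0.014561i
d^4_{0,3}: k∈[3..4] ⇒ +0.000018 -0.003848 = -0.003829;  D = +0.003712-0.000942i
d^4_{1,3}: k∈[2..3] ⇒ +0.000001 -0.000298 = -0.000297;  D = +0.000296-0.000027i
d^4_{2,3}: k∈[1..2] ⇒ +0.000000 -0.000017 = -0.000017;  D = +0.000017+0.000001i
d^4_{3,3}: k∈[0..1] ⇒ +0.000000 -0.000001 = -0.000001;  D = +0.000001+0.000000i
d^4_{4,3}: single k=0 term ⇒ -0.000000;  D = +0.000000+0.000000i
Y_4^{m'}(θ=0.6272,φ=5.7621) and Σ D·Y over m':
  (-0.1234+0.1471i)·(-0.0258+0.0457i)  (+0.7149-0.6228i)·(+0.0015+0.2049i)  (+0.2121-0.1331i)·(+0.2086+0.3571i)  (+0.0340-0.0146i)·(+0.3098+0.1778i)  (+0.0037-0.0009i)·(-0.1719+0.0000i)  (+0.0003-0.0000i)·(-0.3098+0.1778i)  (+0.0000+0.0000i)·(+0.2086-0.3571i)  (+0.0000+0.0000i)·(-0.0015+0.2049i)  (+0.0000+0.0000i)·(-0.0258-0.0457i)
Y_4^3(R⁻¹ n̂) = +0.229322+0.185764i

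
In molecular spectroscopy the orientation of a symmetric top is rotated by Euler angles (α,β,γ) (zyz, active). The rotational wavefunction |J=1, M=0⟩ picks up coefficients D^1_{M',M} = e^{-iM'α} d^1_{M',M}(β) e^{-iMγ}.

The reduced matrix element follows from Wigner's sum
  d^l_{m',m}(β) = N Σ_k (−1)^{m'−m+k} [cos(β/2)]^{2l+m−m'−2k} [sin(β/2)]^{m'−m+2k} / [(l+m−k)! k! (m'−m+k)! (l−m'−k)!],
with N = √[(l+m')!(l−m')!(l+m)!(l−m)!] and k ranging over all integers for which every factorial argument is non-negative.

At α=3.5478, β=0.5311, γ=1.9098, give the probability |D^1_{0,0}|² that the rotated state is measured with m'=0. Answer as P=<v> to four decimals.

Split into d^1_{0,0}(β=0.5311) × two z-phases.
With c≡cos(β/2)=0.964948 and s≡sin(β/2)=0.262440, N=[1·1·1·1]^{1/2}=1.000000
Admissible k: 0..1 (factorial args all ≥0)
  k=0: (−1)^0·1.0000/(1)·0.9649^2·0.2624^0 = +0.931125
  k=1: (−1)^1·1.0000/(1)·0.9649^0·0.2624^2 = -0.068875
d^1_{0,0}(0.5311) = +0.931125 -0.068875 = +0.862250
|D^1_{0,0}|² = |d^1_{0,0}(β)|² = (+0.862250)² = 0.743476 (the z-rotation phases have unit modulus)

P=0.7435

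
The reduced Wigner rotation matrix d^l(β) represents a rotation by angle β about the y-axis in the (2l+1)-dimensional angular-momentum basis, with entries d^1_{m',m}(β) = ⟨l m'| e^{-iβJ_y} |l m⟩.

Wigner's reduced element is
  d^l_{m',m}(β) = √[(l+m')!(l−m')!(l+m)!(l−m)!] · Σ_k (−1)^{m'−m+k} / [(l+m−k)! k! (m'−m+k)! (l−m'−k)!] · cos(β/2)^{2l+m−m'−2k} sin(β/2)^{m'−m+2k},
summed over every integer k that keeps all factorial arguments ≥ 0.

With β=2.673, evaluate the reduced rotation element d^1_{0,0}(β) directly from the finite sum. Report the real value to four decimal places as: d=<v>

d=-0.8922

d^1_{0,0}(β=2.673) via Wigner's sum:
With c≡cos(β/2)=0.232159 and s≡sin(β/2)=0.972678, N=[1·1·1·1]^{1/2}=1.000000
k: max(0,(0)−(0))=0 … min(1+(0),1−(0))=1
  k=0: (−1)^0·1.0000/(1)·0.2322^2·0.9727^0 = +0.053898
  k=1: (−1)^1·1.0000/(1)·0.2322^0·0.9727^2 = -0.946102
d^1_{0,0}(2.673) = +0.053898 -0.946102 = -0.892205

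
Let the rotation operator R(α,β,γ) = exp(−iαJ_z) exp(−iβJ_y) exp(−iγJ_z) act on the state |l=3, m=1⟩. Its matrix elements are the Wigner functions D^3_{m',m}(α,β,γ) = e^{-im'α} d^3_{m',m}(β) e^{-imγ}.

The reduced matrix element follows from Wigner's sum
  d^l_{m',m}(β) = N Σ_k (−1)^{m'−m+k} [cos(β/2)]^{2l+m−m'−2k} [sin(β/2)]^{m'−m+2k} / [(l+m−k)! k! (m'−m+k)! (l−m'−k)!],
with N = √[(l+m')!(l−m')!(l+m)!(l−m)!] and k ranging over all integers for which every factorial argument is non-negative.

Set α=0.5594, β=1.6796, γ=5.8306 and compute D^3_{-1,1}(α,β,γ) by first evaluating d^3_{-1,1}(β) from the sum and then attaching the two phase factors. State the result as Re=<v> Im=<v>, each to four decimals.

Split into d^3_{-1,1}(β=1.6796) × two z-phases.
With c≡cos(β/2)=0.667612 and s≡sin(β/2)=0.744510, N=[2·24·24·2]^{1/2}=48.000000
Admissible k: 2..4 (factorial args all ≥0)
  k=2: (−1)^0·48.0000/(8)·0.6676^4·0.7445^2 = +0.660675
  k=3: (−1)^1·48.0000/(6)·0.6676^2·0.7445^4 = -1.095517
  k=4: (−1)^2·48.0000/(48)·0.6676^0·0.7445^6 = +0.170303
d^3_{-1,1}(1.6796) = +0.660675 -1.095517 +0.170303 = -0.264539
Phases: e^{-i·(-1)·0.5594}=+0.847574+0.530678i, e^{-i·(1)·5.8306}=+0.899320+0.437292i ⇒ D=-0.140253-0.224299i

Re=-0.1403 Im=-0.2243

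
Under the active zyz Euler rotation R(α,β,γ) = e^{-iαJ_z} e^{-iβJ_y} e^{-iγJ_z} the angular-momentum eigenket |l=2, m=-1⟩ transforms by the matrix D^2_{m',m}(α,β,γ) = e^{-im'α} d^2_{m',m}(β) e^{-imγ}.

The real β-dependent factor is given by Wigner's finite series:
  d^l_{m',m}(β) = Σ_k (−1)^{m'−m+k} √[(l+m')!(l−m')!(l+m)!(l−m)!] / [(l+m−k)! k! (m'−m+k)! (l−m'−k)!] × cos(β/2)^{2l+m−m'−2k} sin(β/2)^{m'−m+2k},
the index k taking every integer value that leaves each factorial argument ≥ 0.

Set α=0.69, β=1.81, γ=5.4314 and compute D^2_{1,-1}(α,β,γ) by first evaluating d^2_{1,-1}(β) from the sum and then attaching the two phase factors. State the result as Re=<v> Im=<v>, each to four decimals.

D^2_{1,-1}(0.69,1.81,5.4314) = e^{-i·1·0.69}·d^2_{1,-1}(1.81)·e^{-i·-1·5.4314}. Compute d first:
c=cos(1.81/2)=0.617686, s=sin(1.81/2)=0.786425; N=√[6·1·1·6]=6.000000
Admissible k: 0..1 (factorial args all ≥0)
  k=0: (−1)^2·6.0000/(2)·0.6177^2·0.7864^2 = +0.707898
  k=1: (−1)^3·6.0000/(6)·0.6177^0·0.7864^4 = -0.382498
d^2_{1,-1}(1.81) = +0.707898 -0.382498 = +0.325400
Attach z-rotation phases: D = e^{-i(1)(0.69)}·(+0.325400)·e^{-i(-1)(5.4314)} = +0.009439-0.325263i

Re=0.0094 Im=-0.3253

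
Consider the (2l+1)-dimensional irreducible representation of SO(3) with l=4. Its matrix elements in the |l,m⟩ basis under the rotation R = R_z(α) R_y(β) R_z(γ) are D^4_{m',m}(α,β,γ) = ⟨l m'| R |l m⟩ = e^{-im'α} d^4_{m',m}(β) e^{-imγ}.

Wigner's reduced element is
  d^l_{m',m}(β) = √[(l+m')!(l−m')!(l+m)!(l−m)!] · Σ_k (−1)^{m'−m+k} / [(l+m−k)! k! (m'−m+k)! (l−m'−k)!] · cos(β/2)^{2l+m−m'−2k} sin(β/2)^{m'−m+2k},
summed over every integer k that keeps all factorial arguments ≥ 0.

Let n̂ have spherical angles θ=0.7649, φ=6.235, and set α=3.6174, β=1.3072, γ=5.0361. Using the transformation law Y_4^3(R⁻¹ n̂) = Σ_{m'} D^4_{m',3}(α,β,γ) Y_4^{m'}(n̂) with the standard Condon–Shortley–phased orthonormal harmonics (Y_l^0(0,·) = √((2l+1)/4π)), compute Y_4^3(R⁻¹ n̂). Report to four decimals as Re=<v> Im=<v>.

Need the full column D^4_{m',3} for m'=−4..4 at α=3.6174, β=1.3072, γ=5.0361.
cos(β/2)=0.793900, sin(β/2)=0.608048
d^4_{-4,3}: single k=7 term ⇒ +0.069005;  D = +0.055402-0.041137i
d^4_{-3,3}: k∈[6..7] ⇒ +0.222976 -0.018686 = +0.204291;  D = -0.090014+0.183390i
d^4_{-2,3}: k∈[5..6] ⇒ +0.466846 -0.091284 = +0.375561;  D = -0.007330-0.375490i
d^4_{-1,3}: k∈[4..5] ⇒ +0.718348 -0.252831 = +0.465517;  D = +0.221268+0.409568i
d^4_{0,3}: k∈[3..4] ⇒ +0.838895 -0.492099 = +0.346796;  D = -0.286289-0.195719i
d^4_{1,3}: k∈[2..3] ⇒ +0.734753 -0.718348 = +0.016405;  D = +0.016279+0.002027i
d^4_{2,3}: k∈[1..2] ⇒ +0.452233 -0.795845 = -0.343612;  D = +0.322549-0.118453i
d^4_{3,3}: k∈[0..1] ⇒ +0.157807 -0.647991 = -0.490184;  D = -0.331623+0.360980i
d^4_{4,3}: single k=0 term ⇒ -0.341856;  D = +0.090271-0.329722i
Y_4^{m'}(θ=0.7649,φ=6.235) and Σ D·Y over m':
  (+0.0554-0.0411i)·(+0.0999+0.0195i)  (-0.0900+0.1834i)·(+0.2967+0.0432i)  (-0.0073-0.3755i)·(+0.4221+0.0408i)  (+0.2213+0.4096i)·(+0.1519+0.0073i)  (-0.2863-0.1957i)·(-0.3314+0.0000i)  (+0.0163+0.0020i)·(-0.1519+0.0073i)  (+0.3225-0.1185i)·(+0.4221-0.0408i)  (-0.3316+0.3610i)·(-0.2967+0.0432i)  (+0.0903-0.3297i)·(+0.0999-0.0195i)
Y_4^3(R⁻¹ n̂) = +0.323628-0.202045i

Re=0.3236 Im=-0.2020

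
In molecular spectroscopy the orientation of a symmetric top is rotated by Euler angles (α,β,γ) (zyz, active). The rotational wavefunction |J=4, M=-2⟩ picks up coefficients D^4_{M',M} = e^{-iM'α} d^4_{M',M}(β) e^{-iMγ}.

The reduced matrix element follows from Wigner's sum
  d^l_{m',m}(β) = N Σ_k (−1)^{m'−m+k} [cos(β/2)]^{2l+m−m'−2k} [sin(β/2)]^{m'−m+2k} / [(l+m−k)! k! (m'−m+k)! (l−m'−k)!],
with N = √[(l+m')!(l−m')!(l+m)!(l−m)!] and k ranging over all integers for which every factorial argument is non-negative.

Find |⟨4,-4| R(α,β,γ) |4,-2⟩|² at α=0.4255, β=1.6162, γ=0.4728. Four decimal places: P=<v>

Split into d^4_{-4,-2}(β=1.6162) × two z-phases.
c=cos(1.6162/2)=0.690873, s=sin(1.6162/2)=0.722976; N=√[1·40320·2·720]=7619.763776
Admissible k: 2..2 (factorial args all ≥0)
  k=2: (−1)^0·7619.7638/(1440)·0.6909^6·0.7230^2 = +0.300758
d^4_{-4,-2}(1.6162) = +0.300758
|D^4_{-4,-2}|² = |d^4_{-4,-2}(β)|² = (+0.300758)² = 0.090455 (the z-rotation phases have unit modulus)

P=0.0905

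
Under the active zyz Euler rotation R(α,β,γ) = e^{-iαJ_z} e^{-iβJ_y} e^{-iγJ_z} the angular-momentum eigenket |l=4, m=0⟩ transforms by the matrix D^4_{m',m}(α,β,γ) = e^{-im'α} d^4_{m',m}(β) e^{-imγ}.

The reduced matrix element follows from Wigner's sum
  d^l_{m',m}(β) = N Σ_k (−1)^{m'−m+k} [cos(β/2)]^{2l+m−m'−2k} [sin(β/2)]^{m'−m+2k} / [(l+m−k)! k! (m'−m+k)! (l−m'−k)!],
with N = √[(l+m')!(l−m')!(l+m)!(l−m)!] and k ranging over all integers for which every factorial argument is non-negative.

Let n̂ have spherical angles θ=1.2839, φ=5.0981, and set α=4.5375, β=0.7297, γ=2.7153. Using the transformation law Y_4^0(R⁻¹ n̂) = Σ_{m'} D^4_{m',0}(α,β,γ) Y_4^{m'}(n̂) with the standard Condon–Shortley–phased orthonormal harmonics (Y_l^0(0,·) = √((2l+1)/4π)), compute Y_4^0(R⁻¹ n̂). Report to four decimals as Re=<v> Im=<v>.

Re=-0.2926 Im=0.0000

Need the full column D^4_{m',0} for m'=−4..4 at α=4.5375, β=0.7297, γ=2.7153.
cos(β/2)=0.934177, sin(β/2)=0.356809
d^4_{-4,0}: single k=4 term ⇒ +0.103279;  D = +0.079021-0.066499i
d^4_{-3,0}: k∈[3..4] ⇒ +0.382401 -0.055787 = +0.326614;  D = +0.163609+0.282681i
d^4_{-2,0}: k∈[2..4] ⇒ +0.802729 -0.312285 +0.017084 = +0.507528;  D = -0.476797+0.173925i
d^4_{-1,0}: k∈[1..4] ⇒ +0.990732 -0.867203 +0.126513 -0.003076 = +0.246965;  D = -0.042972-0.243198i
d^4_{0,0}: k∈[0..4] ⇒ +0.580009 -1.353842 +0.444389 -0.028813 +0.000263 = -0.357994;  D = -0.357994+0.000000i
d^4_{1,0}: k∈[0..3] ⇒ -0.990732 +0.867203 -0.126513 +0.003076 = -0.246965;  D = +0.042972-0.243198i
d^4_{2,0}: k∈[0..2] ⇒ +0.802729 -0.312285 +0.017084 = +0.507528;  D = -0.476797-0.173925i
d^4_{3,0}: k∈[0..1] ⇒ -0.382401 +0.055787 = -0.326614;  D = -0.163609+0.282681i
d^4_{4,0}: single k=0 term ⇒ +0.103279;  D = +0.079021+0.066499i
Y_4^{m'}(θ=1.2839,φ=5.0981) and Σ D·Y over m':
  (+0.0790-0.0665i)·(+0.0105-0.3744i)  (+0.1636+0.2827i)·(-0.2862-0.1256i)  (-0.4768+0.1739i)·(+0.0970-0.0943i)  (-0.0430-0.2432i)·(-0.1178-0.2902i)  (-0.3580+0.0000i)·(+0.0870+0.0000i)  (+0.0430-0.2432i)·(+0.1178-0.2902i)  (-0.4768-0.1739i)·(+0.0970+0.0943i)  (-0.1636+0.2827i)·(+0.2862-0.1256i)  (+0.0790+0.0665i)·(+0.0105+0.3744i)
Y_4^0(R⁻¹ n̂) = -0.292577+0.000000i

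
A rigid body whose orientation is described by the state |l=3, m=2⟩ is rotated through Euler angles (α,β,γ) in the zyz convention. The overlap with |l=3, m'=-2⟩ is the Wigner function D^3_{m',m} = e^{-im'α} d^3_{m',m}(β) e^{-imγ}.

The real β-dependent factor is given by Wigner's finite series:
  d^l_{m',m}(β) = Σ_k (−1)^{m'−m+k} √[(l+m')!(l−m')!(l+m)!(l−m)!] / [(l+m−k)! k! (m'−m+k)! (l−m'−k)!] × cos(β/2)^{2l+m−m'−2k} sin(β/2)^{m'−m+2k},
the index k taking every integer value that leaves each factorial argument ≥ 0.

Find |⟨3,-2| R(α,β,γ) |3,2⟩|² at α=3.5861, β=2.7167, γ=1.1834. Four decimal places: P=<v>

Split into d^3_{-2,2}(β=2.7167) × two z-phases.
Half-angle: c=0.210852, s=0.977518. N=√(1·120·120·1)=120.000000
Admissible k: 4..5 (factorial args all ≥0)
  k=4: (−1)^0·120.0000/(24)·0.2109^2·0.9775^4 = +0.202966
  k=5: (−1)^1·120.0000/(120)·0.2109^0·0.9775^6 = -0.872466
d^3_{-2,2}(2.7167) = +0.202966 -0.872466 = -0.669500
|D^3_{-2,2}|² = |d^3_{-2,2}(β)|² = (-0.669500)² = 0.448230 (the z-rotation phases have unit modulus)

P=0.4482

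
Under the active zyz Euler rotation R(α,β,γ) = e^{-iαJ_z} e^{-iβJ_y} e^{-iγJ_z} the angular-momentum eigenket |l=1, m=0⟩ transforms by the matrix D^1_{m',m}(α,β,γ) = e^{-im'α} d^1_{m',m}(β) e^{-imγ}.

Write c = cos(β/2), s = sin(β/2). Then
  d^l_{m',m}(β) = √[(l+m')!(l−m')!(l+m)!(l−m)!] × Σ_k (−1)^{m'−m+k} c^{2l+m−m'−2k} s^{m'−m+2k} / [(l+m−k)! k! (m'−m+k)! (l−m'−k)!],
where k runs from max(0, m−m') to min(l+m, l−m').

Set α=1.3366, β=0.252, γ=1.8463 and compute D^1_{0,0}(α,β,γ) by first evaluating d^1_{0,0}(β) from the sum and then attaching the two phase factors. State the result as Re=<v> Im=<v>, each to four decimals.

Re=0.9684 Im=0.0000

D^1_{0,0}(1.3366,0.252,1.8463) = e^{-i·0·1.3366}·d^1_{0,0}(0.252)·e^{-i·0·1.8463}. Compute d first:
With c≡cos(β/2)=0.992072 and s≡sin(β/2)=0.125667, N=[1·1·1·1]^{1/2}=1.000000
Admissible k: 0..1 (factorial args all ≥0)
  k=0: (−1)^0·1.0000/(1)·0.9921^2·0.1257^0 = +0.984208
  k=1: (−1)^1·1.0000/(1)·0.9921^0·0.1257^2 = -0.015792
d^1_{0,0}(0.252) = +0.984208 -0.015792 = +0.968416
Phases: e^{-i·(0)·1.3366}=+1.000000+0.000000i, e^{-i·(0)·1.8463}=+1.000000+0.000000i ⇒ D=+0.968416+0.000000i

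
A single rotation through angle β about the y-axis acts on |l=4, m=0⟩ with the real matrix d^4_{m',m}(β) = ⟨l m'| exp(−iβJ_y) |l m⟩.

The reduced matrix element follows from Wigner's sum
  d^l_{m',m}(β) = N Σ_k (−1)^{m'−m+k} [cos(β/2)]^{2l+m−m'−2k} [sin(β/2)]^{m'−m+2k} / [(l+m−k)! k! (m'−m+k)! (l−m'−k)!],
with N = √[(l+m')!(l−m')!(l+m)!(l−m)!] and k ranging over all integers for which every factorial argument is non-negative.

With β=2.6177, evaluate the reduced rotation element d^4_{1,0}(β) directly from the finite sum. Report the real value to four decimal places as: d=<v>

d^4_{1,0}(β=2.6177) via Wigner's sum:
c=cos(2.6177/2)=0.258961, s=sin(2.6177/2)=0.965888; N=√[120·6·24·24]=643.987578
k: max(0,(0)−(1))=0 … min(4+(0),4−(1))=3
  k=0: (−1)^1·643.9876/(144)·0.2590^7·0.9659^1 = -0.000337
  k=1: (−1)^2·643.9876/(24)·0.2590^5·0.9659^3 = +0.028159
  k=2: (−1)^3·643.9876/(24)·0.2590^3·0.9659^5 = -0.391744
  k=3: (−1)^4·643.9876/(144)·0.2590^1·0.9659^7 = +0.908314
d^4_{1,0}(2.6177) = -0.000337 +0.028159 -0.391744 +0.908314 = +0.544392

d=0.5444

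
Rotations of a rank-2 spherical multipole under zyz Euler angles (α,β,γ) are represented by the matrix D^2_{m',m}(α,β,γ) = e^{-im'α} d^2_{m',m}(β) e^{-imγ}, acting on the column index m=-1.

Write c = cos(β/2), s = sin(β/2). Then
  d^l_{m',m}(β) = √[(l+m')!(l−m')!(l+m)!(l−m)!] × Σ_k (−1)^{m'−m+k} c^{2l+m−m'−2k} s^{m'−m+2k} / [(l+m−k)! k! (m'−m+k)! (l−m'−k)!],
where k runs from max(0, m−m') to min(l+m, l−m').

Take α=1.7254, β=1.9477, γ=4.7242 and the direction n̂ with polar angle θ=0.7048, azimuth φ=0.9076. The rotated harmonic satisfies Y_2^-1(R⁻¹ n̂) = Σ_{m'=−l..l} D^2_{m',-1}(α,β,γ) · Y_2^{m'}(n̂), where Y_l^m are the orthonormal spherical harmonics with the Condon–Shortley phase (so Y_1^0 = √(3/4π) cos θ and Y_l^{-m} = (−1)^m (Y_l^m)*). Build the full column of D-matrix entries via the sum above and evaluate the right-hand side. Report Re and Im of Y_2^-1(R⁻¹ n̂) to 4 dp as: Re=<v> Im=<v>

Re=0.0470 Im=0.0891

Need the full column D^2_{m',-1} for m'=−2..2 at α=1.7254, β=1.9477, γ=4.7242.
cos(β/2)=0.562120, sin(β/2)=0.827056
d^2_{-2,-1}: single k=1 term ⇒ +0.293799;  D = -0.092703+0.278791i
d^2_{-1,-1}: k∈[0..1] ⇒ +0.099842 -0.648408 = -0.548566;  D = -0.540987-0.090869i
d^2_{0,-1}: k∈[0..1] ⇒ -0.359829 +0.778949 = +0.419120;  D = +0.004950-0.419090i
d^2_{1,-1}: k∈[0..1] ⇒ +0.648408 -0.467886 = +0.180523;  D = -0.178685+0.025690i
d^2_{2,-1}: single k=0 term ⇒ -0.636009;  D = -0.186371-0.608090i
Y_2^{m'}(θ=0.7048,φ=0.9076) and Σ D·Y over m':
  (-0.0927+0.2788i)·(-0.0392-0.1573i)  (-0.5410-0.0909i)·(+0.2347-0.3004i)  (+0.0050-0.4191i)·(+0.2336+0.0000i)  (-0.1787+0.0257i)·(-0.2347-0.3004i)  (-0.1864-0.6081i)·(-0.0392+0.1573i)
Y_2^-1(R⁻¹ n̂) = +0.047007+0.089140i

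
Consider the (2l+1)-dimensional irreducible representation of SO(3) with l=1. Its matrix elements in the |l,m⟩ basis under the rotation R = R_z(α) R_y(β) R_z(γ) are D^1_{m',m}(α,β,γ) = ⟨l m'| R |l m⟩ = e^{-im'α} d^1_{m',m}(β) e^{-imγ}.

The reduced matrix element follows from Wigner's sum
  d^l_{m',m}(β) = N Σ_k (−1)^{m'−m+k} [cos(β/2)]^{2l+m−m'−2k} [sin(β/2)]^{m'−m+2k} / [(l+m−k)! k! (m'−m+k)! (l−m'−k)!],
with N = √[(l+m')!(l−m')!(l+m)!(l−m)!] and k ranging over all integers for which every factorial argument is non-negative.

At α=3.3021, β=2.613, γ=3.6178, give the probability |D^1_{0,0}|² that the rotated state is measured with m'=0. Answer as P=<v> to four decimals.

Split into d^1_{0,0}(β=2.613) × two z-phases.
c=cos(2.613/2)=0.261230, s=sin(2.613/2)=0.965277; N=√[1·1·1·1]=1.000000
The bounds max(0,m−m')=0 and min(l+m,l−m')=1 give 2 terms
  k=0: (−1)^0·1.0000/(1)·0.2612^2·0.9653^0 = +0.068241
  k=1: (−1)^1·1.0000/(1)·0.2612^0·0.9653^2 = -0.931759
d^1_{0,0}(2.613) = +0.068241 -0.931759 = -0.863518
|D^1_{0,0}|² = |d^1_{0,0}(β)|² = (-0.863518)² = 0.745663 (the z-rotation phases have unit modulus)

P=0.7457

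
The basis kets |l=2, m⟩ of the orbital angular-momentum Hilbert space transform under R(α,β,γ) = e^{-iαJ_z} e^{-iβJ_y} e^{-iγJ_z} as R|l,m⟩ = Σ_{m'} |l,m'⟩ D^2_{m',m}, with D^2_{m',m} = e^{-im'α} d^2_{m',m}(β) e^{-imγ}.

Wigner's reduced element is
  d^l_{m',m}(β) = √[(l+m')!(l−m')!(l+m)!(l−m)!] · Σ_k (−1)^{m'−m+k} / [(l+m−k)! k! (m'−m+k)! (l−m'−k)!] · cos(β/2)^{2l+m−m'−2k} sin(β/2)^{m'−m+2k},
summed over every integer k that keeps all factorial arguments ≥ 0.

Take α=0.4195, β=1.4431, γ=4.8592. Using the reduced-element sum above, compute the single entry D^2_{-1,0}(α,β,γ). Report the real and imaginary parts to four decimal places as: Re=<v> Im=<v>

First d^2_{-1,0}(β=1.4431), then the phase factors e^{-i(-1)α} and e^{-i(0)γ}:
Half-angle: c=0.750783, s=0.660549. N=√(1·6·2·2)=4.898979
k∈{1,2} keeps every argument non-negative
  k=1: (−1)^0·4.8990/(2)·0.7508^3·0.6605^1 = +0.684737
  k=2: (−1)^1·4.8990/(2)·0.7508^1·0.6605^3 = -0.530036
d^2_{-1,0}(1.4431) = +0.684737 -0.530036 = +0.154701
D = (+0.913293+0.407304i)·(+0.154701)·(+1.000000+0.000000i) = +0.141287+0.063010i

Re=0.1413 Im=0.0630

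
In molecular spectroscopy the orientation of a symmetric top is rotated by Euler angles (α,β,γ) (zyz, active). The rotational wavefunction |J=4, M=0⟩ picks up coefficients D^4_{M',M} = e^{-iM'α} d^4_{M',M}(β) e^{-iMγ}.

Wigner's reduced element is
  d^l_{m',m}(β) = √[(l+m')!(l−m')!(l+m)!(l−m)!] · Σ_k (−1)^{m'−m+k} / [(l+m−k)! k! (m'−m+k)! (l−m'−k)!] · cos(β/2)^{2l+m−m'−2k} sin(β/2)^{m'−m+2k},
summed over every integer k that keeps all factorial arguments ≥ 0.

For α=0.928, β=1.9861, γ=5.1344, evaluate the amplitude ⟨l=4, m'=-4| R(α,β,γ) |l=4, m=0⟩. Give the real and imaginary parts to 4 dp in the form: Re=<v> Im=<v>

D^4_{-4,0}(0.928,1.9861,5.1344) = e^{-i·-4·0.928}·d^4_{-4,0}(1.9861)·e^{-i·0·5.1344}. Compute d first:
With c≡cos(β/2)=0.546137 and s≡sin(β/2)=0.837696, N=[1·40320·24·24]^{1/2}=4819.161753
Admissible k: 4..4 (factorial args all ≥0)
  k=4: (−1)^0·4819.1618/(576)·0.5461^4·0.8377^4 = +0.366523
d^4_{-4,0}(1.9861) = +0.366523
D = (-0.841681-0.539975i)·(+0.366523)·(+1.000000+0.000000i) = -0.308496-0.197913i

Re=-0.3085 Im=-0.1979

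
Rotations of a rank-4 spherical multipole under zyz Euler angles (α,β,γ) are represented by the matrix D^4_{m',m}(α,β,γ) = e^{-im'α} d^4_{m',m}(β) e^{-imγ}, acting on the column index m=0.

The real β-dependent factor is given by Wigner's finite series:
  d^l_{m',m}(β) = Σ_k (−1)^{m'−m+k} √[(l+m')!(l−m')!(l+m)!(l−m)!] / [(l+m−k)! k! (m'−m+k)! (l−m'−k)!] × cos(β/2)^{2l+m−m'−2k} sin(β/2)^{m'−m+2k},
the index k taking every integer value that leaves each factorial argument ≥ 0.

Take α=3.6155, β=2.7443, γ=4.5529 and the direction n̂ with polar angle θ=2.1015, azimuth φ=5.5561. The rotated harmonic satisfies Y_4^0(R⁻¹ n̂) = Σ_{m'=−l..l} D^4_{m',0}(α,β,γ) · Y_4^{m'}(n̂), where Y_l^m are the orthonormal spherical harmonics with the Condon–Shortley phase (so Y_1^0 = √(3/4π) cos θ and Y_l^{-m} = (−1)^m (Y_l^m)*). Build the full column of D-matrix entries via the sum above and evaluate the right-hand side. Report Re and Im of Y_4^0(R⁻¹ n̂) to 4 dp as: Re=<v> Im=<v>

Need the full column D^4_{m',0} for m'=−4..4 at α=3.6155, β=2.7443, γ=4.5529.
cos(β/2)=0.197342, sin(β/2)=0.980335
d^4_{-4,0}: single k=4 term ⇒ +0.011720;  D = -0.003740+0.011107i
d^4_{-3,0}: k∈[3..4] ⇒ +0.003336 -0.082337 = -0.079001;  D = +0.011733+0.078125i
d^4_{-2,0}: k∈[2..4] ⇒ +0.000539 -0.035438 +0.327951 = +0.293051;  D = +0.170983+0.237999i
d^4_{-1,0}: k∈[1..4] ⇒ +0.000051 -0.007566 +0.186724 -0.767991 = -0.588782;  D = +0.523894+0.268700i
d^4_{0,0}: k∈[0..4] ⇒ +0.000002 -0.000908 +0.050429 -0.553104 +0.853090 = +0.349509;  D = +0.349509+0.000000i
d^4_{1,0}: k∈[0..3] ⇒ -0.000051 +0.007566 -0.186724 +0.767991 = +0.588782;  D = -0.523894+0.268700i
d^4_{2,0}: k∈[0..2] ⇒ +0.000539 -0.035438 +0.327951 = +0.293051;  D = +0.170983-0.237999i
d^4_{3,0}: k∈[0..1] ⇒ -0.003336 +0.082337 = +0.079001;  D = -0.011733+0.078125i
d^4_{4,0}: single k=0 term ⇒ +0.011720;  D = -0.003740-0.011107i
Y_4^{m'}(θ=2.1015,φ=5.5561) and Σ D·Y over m':
  (-0.0037+0.0111i)·(-0.2382+0.0566i)  (+0.0117+0.0781i)·(+0.2330-0.3330i)  (+0.1710+0.2380i)·(+0.0230+0.1960i)  (+0.5239+0.2687i)·(+0.1862+0.1656i)  (+0.3495+0.0000i)·(-0.2527+0.0000i)  (-0.5239+0.2687i)·(-0.1862+0.1656i)  (+0.1710-0.2380i)·(+0.0230-0.1960i)  (-0.0117+0.0781i)·(-0.2330-0.3330i)  (-0.0037-0.0111i)·(-0.2382-0.0566i)
Y_4^0(R⁻¹ n̂) = -0.009676+0.000000i

Re=-0.0097 Im=0.0000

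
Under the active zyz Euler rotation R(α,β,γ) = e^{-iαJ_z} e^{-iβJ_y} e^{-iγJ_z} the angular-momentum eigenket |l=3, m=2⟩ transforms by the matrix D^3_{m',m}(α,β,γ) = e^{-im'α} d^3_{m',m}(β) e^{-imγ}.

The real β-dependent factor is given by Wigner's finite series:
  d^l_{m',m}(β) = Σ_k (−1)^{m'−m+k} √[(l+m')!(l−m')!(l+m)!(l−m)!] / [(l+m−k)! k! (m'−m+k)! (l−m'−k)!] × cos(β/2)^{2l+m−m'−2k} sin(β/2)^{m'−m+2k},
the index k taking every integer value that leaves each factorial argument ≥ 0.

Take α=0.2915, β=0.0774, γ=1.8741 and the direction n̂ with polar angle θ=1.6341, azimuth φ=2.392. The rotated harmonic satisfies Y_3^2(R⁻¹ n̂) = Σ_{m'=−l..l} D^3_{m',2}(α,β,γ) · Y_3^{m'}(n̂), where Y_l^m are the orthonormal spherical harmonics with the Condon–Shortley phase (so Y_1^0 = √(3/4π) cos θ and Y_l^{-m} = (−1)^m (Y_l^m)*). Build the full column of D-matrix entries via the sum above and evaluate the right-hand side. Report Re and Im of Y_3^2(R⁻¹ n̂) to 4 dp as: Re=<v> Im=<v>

Re=-0.0933 Im=-0.0441

Need the full column D^3_{m',2} for m'=−3..3 at α=0.2915, β=0.0774, γ=1.8741.
cos(β/2)=0.999251, sin(β/2)=0.038690
d^3_{-3,2}: single k=5 term ⇒ +0.000000;  D = -0.000000-0.000000i
d^3_{-2,2}: k∈[4..5] ⇒ +0.000011 -0.000000 = +0.000011;  D = -0.000011+0.000000i
d^3_{-1,2}: k∈[3..4] ⇒ +0.000365 -0.000000 = +0.000365;  D = -0.000347+0.000113i
d^3_{0,2}: k∈[2..3] ⇒ +0.008175 -0.000012 = +0.008162;  D = -0.006706+0.004653i
d^3_{1,2}: k∈[1..2] ⇒ +0.121892 -0.000365 = +0.121527;  D = -0.075722+0.095052i
d^3_{2,2}: k∈[0..1] ⇒ +0.995516 -0.007462 = +0.988054;  D = -0.367580+0.917134i
d^3_{3,2}: single k=0 term ⇒ -0.094417;  D = +0.008457-0.094038i
Y_3^{m'}(θ=1.6341,φ=2.392) and Σ D·Y over m':
  (-0.0000-0.0000i)·(+0.2601-0.3230i)  (-0.0000+0.0000i)·(-0.0046-0.0642i)  (-0.0003+0.0001i)·(+0.2314+0.2154i)  (-0.0067+0.0047i)·(+0.0704+0.0000i)  (-0.0757+0.0951i)·(-0.2314+0.2154i)  (-0.3676+0.9171i)·(-0.0046+0.0642i)  (+0.0085-0.0940i)·(-0.2601-0.3230i)
Y_3^2(R⁻¹ n̂) = -0.093314-0.044124i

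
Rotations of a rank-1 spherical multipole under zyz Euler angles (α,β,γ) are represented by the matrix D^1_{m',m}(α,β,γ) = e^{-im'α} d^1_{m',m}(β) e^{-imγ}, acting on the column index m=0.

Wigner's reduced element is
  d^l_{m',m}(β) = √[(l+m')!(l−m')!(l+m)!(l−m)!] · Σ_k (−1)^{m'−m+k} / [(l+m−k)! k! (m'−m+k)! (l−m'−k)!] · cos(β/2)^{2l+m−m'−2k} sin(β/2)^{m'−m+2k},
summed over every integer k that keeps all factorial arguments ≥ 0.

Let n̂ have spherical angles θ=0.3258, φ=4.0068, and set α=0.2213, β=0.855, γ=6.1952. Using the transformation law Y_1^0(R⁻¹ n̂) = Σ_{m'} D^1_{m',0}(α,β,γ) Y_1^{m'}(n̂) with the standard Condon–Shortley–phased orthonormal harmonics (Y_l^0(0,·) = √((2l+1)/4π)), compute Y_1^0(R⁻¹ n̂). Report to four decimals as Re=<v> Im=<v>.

Re=0.2094 Im=0.0000

Need the full column D^1_{m',0} for m'=−1..1 at α=0.2213, β=0.855, γ=6.1952.
cos(β/2)=0.910005, sin(β/2)=0.414597
d^1_{-1,0}: single k=1 term ⇒ +0.533562;  D = +0.520550+0.117116i
d^1_{0,0}: k∈[0..1] ⇒ +0.828109 -0.171891 = +0.656219;  D = +0.656219+0.000000i
d^1_{1,0}: single k=0 term ⇒ -0.533562;  D = -0.520550+0.117116i
Y_1^{m'}(θ=0.3258,φ=4.0068) and Σ D·Y over m':
  (+0.5206+0.1171i)·(-0.0717+0.0842i)  (+0.6562+0.0000i)·(+0.4629+0.0000i)  (-0.5206+0.1171i)·(+0.0717+0.0842i)
Y_1^0(R⁻¹ n̂) = +0.209389+0.000000i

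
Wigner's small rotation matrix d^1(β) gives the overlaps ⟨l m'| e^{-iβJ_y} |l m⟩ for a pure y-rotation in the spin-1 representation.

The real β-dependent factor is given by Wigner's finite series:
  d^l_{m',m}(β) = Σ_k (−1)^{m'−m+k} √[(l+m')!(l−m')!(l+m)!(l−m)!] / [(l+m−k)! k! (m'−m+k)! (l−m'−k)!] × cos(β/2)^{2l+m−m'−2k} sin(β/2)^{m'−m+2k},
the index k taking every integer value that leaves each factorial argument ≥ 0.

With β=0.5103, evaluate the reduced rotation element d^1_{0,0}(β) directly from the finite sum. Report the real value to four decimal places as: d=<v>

d^1_{0,0}(β=0.5103) via Wigner's sum:
Half-angle: c=0.967625, s=0.252391. N=√(1·1·1·1)=1.000000
The bounds max(0,m−m')=0 and min(l+m,l−m')=1 give 2 terms
  k=0: (−1)^0·1.0000/(1)·0.9676^2·0.2524^0 = +0.936299
  k=1: (−1)^1·1.0000/(1)·0.9676^0·0.2524^2 = -0.063701
d^1_{0,0}(0.5103) = +0.936299 -0.063701 = +0.872598

d=0.8726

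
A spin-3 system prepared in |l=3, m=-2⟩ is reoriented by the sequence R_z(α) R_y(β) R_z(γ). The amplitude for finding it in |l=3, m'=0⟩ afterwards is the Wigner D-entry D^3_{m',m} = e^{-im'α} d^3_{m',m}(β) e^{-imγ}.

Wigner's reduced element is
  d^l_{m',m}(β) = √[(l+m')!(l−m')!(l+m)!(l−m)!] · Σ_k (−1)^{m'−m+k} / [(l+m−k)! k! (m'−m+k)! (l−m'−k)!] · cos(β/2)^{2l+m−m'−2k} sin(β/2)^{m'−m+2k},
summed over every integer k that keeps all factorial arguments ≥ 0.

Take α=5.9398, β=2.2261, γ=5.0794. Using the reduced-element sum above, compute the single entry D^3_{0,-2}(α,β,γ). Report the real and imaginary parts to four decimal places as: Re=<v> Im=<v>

Split into d^3_{0,-2}(β=2.2261) × two z-phases.
With c≡cos(β/2)=0.441928 and s≡sin(β/2)=0.897051, N=[6·6·1·120]^{1/2}=65.726707
k∈{0,1} keeps every argument non-negative
  k=0: (−1)^2·65.7267/(12)·0.4419^4·0.8971^2 = +0.168112
  k=1: (−1)^3·65.7267/(12)·0.4419^2·0.8971^4 = -0.692677
d^3_{0,-2}(2.2261) = +0.168112 -0.692677 = -0.524565
Phases: e^{-i·(0)·5.9398}=+1.000000+0.000000i, e^{-i·(-2)·5.0794}=-0.742486-0.669861i ⇒ D=+0.389482+0.351386i

Re=0.3895 Im=0.3514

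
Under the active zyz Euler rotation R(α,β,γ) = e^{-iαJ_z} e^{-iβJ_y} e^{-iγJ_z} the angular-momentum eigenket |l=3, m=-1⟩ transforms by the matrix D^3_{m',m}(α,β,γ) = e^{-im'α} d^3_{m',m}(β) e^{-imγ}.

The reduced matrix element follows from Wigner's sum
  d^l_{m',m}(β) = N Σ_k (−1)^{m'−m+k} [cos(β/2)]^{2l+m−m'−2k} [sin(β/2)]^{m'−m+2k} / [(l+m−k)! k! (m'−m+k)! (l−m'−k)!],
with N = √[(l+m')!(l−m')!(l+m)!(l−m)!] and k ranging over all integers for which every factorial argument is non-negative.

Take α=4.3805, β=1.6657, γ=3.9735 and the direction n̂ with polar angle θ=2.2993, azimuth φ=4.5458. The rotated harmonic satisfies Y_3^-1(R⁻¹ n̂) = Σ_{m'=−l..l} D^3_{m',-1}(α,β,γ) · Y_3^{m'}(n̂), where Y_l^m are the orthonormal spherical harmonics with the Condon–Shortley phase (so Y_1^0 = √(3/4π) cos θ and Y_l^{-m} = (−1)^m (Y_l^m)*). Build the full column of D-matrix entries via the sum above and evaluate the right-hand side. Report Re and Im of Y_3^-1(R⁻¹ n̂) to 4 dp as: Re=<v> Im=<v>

Re=-0.3431 Im=-0.2490

Need the full column D^3_{m',-1} for m'=−3..3 at α=4.3805, β=1.6657, γ=3.9735.
cos(β/2)=0.672770, sin(β/2)=0.739852
d^3_{-3,-1}: single k=2 term ⇒ +0.434311;  D = -0.070805-0.428501i
d^3_{-2,-1}: k∈[1..2] ⇒ +0.322461 -0.779945 = -0.457483;  D = -0.451033-0.076555i
d^3_{-1,-1}: k∈[0..2] ⇒ +0.092726 -0.897110 +0.813698 = +0.009314;  D = -0.004465+0.008173i
d^3_{0,-1}: k∈[0..2] ⇒ -0.353239 +1.281580 -0.516631 = +0.411710;  D = -0.277273-0.304343i
d^3_{1,-1}: k∈[0..2] ⇒ +0.672832 -1.084931 +0.164009 = -0.248089;  D = -0.227823+0.098208i
d^3_{2,-1}: k∈[0..1] ⇒ -0.779945 +0.471618 = -0.308327;  D = -0.023137-0.307458i
d^3_{3,-1}: single k=0 term ⇒ +0.525240;  D = -0.508019-0.133393i
Y_3^{m'}(θ=2.2993,φ=4.5458) and Σ D·Y over m':
  (-0.0708-0.4285i)·(+0.0831-0.1521i)  (-0.4510-0.0766i)·(+0.3580+0.1239i)  (-0.0045+0.0082i)·(-0.0486+0.2892i)  (-0.2773-0.3043i)·(+0.1947+0.0000i)  (-0.2278+0.0982i)·(+0.0486+0.2892i)  (-0.0231-0.3075i)·(+0.3580-0.1239i)  (-0.5080-0.1334i)·(-0.0831-0.1521i)
Y_3^-1(R⁻¹ n̂) = -0.343147-0.249011i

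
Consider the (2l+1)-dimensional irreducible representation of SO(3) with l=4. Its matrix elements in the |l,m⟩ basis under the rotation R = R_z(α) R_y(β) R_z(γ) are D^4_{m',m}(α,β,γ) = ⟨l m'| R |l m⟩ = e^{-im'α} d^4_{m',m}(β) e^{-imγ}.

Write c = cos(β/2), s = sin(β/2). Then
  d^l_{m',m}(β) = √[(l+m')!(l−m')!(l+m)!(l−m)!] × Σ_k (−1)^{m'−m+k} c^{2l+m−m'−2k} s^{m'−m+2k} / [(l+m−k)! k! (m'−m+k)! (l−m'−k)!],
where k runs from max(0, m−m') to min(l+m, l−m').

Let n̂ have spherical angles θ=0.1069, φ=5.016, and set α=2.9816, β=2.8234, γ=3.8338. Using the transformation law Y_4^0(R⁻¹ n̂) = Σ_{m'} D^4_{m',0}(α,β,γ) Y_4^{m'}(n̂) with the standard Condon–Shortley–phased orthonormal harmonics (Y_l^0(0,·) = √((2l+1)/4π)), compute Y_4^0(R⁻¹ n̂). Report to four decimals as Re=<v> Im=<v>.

Need the full column D^4_{m',0} for m'=−4..4 at α=2.9816, β=2.8234, γ=3.8338.
cos(β/2)=0.158426, sin(β/2)=0.987371
d^4_{-4,0}: single k=4 term ⇒ +0.005009;  D = +0.004018-0.002991i
d^4_{-3,0}: k∈[3..4] ⇒ +0.001137 -0.044151 = -0.043015;  D = +0.038154-0.019862i
d^4_{-2,0}: k∈[2..4] ⇒ +0.000146 -0.015147 +0.220626 = +0.205625;  D = +0.195188-0.064680i
d^4_{-1,0}: k∈[1..4] ⇒ +0.000011 -0.002578 +0.100126 -0.648192 = -0.550633;  D = +0.543600-0.087722i
d^4_{0,0}: k∈[0..4] ⇒ +0.000000 -0.000247 +0.021554 -0.372096 +0.903322 = +0.552534;  D = +0.552534+0.000000i
d^4_{1,0}: k∈[0..3] ⇒ -0.000011 +0.002578 -0.100126 +0.648192 = +0.550633;  D = -0.543600-0.087722i
d^4_{2,0}: k∈[0..2] ⇒ +0.000146 -0.015147 +0.220626 = +0.205625;  D = +0.195188+0.064680i
d^4_{3,0}: k∈[0..1] ⇒ -0.001137 +0.044151 = +0.043015;  D = -0.038154-0.019862i
d^4_{4,0}: single k=0 term ⇒ +0.005009;  D = +0.004018+0.002991i
Y_4^{m'}(θ=0.1069,φ=5.016) and Σ D·Y over m':
  (+0.0040-0.0030i)·(+0.0000-0.0001i)  (+0.0382-0.0199i)·(-0.0012-0.0009i)  (+0.1952-0.0647i)·(-0.0185+0.0129i)  (+0.5436-0.0877i)·(+0.0588+0.1878i)  (+0.5525+0.0000i)·(+0.7986+0.0000i)  (-0.5436-0.0877i)·(-0.0588+0.1878i)  (+0.1952+0.0647i)·(-0.0185-0.0129i)  (-0.0382-0.0199i)·(+0.0012-0.0009i)  (+0.0040+0.0030i)·(+0.0000+0.0001i)
Y_4^0(R⁻¹ n̂) = +0.532451-0.000000i

Re=0.5325 Im=0.0000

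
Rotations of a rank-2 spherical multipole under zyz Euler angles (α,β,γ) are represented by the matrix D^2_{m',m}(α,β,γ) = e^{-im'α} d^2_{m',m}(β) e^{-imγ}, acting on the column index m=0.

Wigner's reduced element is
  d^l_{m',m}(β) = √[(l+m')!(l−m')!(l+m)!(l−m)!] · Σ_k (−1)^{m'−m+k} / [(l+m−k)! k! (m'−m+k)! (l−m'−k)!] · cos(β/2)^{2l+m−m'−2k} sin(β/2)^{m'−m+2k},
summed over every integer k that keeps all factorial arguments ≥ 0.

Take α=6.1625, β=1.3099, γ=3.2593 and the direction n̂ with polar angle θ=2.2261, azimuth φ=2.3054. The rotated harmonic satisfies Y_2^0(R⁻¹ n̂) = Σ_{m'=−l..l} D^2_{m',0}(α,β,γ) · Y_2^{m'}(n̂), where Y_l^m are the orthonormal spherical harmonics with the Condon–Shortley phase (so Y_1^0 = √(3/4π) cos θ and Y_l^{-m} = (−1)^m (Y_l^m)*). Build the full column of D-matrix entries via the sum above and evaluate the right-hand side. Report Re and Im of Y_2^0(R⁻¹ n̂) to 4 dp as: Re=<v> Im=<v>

Re=0.1963 Im=0.0000

Need the full column D^2_{m',0} for m'=−2..2 at α=6.1625, β=1.3099, γ=3.2593.
cos(β/2)=0.793078, sin(β/2)=0.609120
d^2_{-2,0}: single k=2 term ⇒ +0.571627;  D = +0.555057-0.136638i
d^2_{-1,0}: k∈[1..2] ⇒ +0.744263 -0.439035 = +0.305228;  D = +0.303008-0.036747i
d^2_{0,0}: k∈[0..2] ⇒ +0.395607 -0.933464 +0.137661 = -0.400195;  D = -0.400195+0.000000i
d^2_{1,0}: k∈[0..1] ⇒ -0.744263 +0.439035 = -0.305228;  D = -0.303008-0.036747i
d^2_{2,0}: single k=0 term ⇒ +0.571627;  D = +0.555057+0.136638i
Y_2^{m'}(θ=2.2261,φ=2.3054) and Σ D·Y over m':
  (+0.5551-0.1366i)·(-0.0246+0.2416i)  (+0.3030-0.0367i)·(+0.2502+0.2770i)  (-0.4002+0.0000i)·(+0.0360+0.0000i)  (-0.3030-0.0367i)·(-0.2502+0.2770i)  (+0.5551+0.1366i)·(-0.0246-0.2416i)
Y_2^0(R⁻¹ n̂) = +0.196261-0.000000i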